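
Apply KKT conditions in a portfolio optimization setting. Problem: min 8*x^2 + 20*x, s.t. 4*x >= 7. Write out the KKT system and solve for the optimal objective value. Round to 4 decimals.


Step 1: Try lambda = 0 (constraint inactive).
x_unc = -20/(2*8) = -1.25
Check: 4*-1.25 = -5.0 < 7 -- violated!
Step 2: Constraint must be active: 4*x = 7
x* = 7/4 = 1.75
lambda = (2*8*1.75 + 20)/4 = 12.0
Step 3: Compute optimal value.
f(x*) = 8*1.75^2 + 20*1.75 = 59.5


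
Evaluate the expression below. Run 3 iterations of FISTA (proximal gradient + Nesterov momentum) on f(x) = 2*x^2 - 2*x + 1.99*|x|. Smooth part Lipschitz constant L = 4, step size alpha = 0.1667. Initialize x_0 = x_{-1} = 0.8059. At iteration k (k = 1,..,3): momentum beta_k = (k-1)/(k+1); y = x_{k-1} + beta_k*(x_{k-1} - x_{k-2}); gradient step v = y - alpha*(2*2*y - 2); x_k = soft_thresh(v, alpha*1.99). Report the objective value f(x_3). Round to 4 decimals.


FISTA on f(x) = 2*x^2 - 2*x + 1.99*|x|
L = 4, alpha = 0.1667
Iteration 1: beta = 0.0, y = 0.8059 + 0.0*(0.8059 - 0.8059) = 0.8059
  grad(y) = 1.2236, v = y - alpha*grad = 0.6019
  prox(v) = soft_thresh(0.6019, 0.3317) = 0.2702
Iteration 2: beta = 0.3333, y = 0.2702 + 0.3333*(0.2702 - 0.8059) = 0.0916
  grad(y) = -1.6335, v = y - alpha*grad = 0.3639
  prox(v) = soft_thresh(0.3639, 0.3317) = 0.0322
Iteration 3: beta = 0.5, y = 0.0322 + 0.5*(0.0322 - 0.2702) = -0.0868
  grad(y) = -2.3472, v = y - alpha*grad = 0.3045
  prox(v) = soft_thresh(0.3045, 0.3317) = 0.0
f(x_3) = 2*0.0^2 - 2*0.0 + 1.99*|0.0| = 0.0


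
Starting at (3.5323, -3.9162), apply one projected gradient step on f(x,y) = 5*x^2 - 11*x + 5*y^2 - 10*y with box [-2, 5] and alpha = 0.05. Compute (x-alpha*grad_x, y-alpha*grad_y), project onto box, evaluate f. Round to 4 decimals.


Step 1: Compute gradient at (3.5323, -3.9162).
grad_x = 2*5*3.5323 - 11 = 24.323
grad_y = 2*5*-3.9162 - 10 = -49.162
Step 2: Gradient step.
x_raw = 3.5323 - 0.05*24.323 = 2.3162
y_raw = -3.9162 - 0.05*-49.162 = -1.4581
Step 3: Project onto [-2, 5].
x_proj = clip(2.3162) = 2.3162
y_proj = clip(-1.4581) = -1.4581
Step 4: Evaluate f.
f(2.3162, -1.4581) = 26.5564


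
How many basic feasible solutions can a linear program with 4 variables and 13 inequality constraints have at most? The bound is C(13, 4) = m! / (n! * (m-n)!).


Each vertex corresponds to some choice of n active constraints out of m, so the number of vertices is at most C(m, n) = m! / (n!(m-n)!).
m = 13, n = 4
Numerator: 13 * 12 * 11 * 10
Denominator: 4! = 24
C(13, 4) = 715


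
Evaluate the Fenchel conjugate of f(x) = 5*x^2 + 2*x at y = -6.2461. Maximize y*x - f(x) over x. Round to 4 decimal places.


f*(y) = sup_x {y*x - a*x^2 - b*x} = sup_x {(y-b)*x - a*x^2}
FOC: (y - b) - 2a*x = 0 => x* = (y - b)/(2a)
x* = (-6.2461 - 2)/(2*5) = -0.8246
f*(-6.2461) = (y-b)^2/(4a) = (-6.2461 - 2)^2/(4*5)
= 67.9982/20 = 3.3999


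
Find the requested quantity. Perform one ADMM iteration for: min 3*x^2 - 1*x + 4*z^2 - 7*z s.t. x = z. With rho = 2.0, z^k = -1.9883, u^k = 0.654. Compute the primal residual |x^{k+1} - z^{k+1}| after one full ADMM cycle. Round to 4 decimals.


ADMM iteration with rho = 2.0, z^k = -1.9883, u^k = 0.654
Step 1: x-update.
Minimize 3*x^2 - 1*x + (2.0/2)*(x + 1.9883 + 0.654)^2
FOC: (2*3 + 2.0)*x = 1 + 2.0*(-1.9883 - 0.654)
x^{k+1} = -0.5356
Step 2: z-update.
Minimize 4*z^2 - 7*z + (2.0/2)*(-0.5356 - z + 0.654)^2
FOC: (2*4 + 2.0)*z = 7 + 2.0*(-0.5356 + 0.654)
z^{k+1} = 0.7237
Step 3: u-update.
u^{k+1} = 0.654 - 0.5356 - 0.7237 = -0.6053
Step 4: Primal residual = |-0.5356 - 0.7237| = 1.2593


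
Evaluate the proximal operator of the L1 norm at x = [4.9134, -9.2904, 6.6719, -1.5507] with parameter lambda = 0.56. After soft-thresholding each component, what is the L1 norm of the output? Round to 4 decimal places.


Soft-thresholding with lambda = 0.56:
prox(4.9134) = sign(4.9134)*max(|4.9134| - 0.56, 0) = 4.3534
prox(-9.2904) = sign(-9.2904)*max(|-9.2904| - 0.56, 0) = -8.7304
prox(6.6719) = sign(6.6719)*max(|6.6719| - 0.56, 0) = 6.1119
prox(-1.5507) = sign(-1.5507)*max(|-1.5507| - 0.56, 0) = -0.9907
prox(x) = [4.3534, -8.7304, 6.1119, -0.9907]
||prox(x)||_1 = 4.3534 + 8.7304 + 6.1119 + 0.9907 = 20.1864


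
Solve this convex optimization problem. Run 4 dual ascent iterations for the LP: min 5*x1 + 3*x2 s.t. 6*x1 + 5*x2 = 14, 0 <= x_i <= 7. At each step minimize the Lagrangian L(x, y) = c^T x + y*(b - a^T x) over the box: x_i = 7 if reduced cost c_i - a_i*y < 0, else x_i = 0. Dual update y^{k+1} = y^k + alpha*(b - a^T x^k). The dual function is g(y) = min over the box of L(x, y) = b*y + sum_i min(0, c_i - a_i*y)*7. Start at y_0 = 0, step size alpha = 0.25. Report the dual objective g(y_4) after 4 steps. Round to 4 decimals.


Dual ascent for LP: min 5*x1 + 3*x2, 6*x1 + 5*x2 = 14, 0 <= x_i <= 7
Step 1: y^k = 0.0, reduced costs: (5.0, 3.0)
  x^k = (0.0, 0.0), subgradient = b - a^T x = 14.0
  y^{k+1} = 0.0 + 0.25*14.0 = 3.5
Step 2: y^k = 3.5, reduced costs: (-16.0, -14.5)
  x^k = (7.0, 7.0), subgradient = b - a^T x = -63.0
  y^{k+1} = 3.5 + 0.25*-63.0 = -12.25
Step 3: y^k = -12.25, reduced costs: (78.5, 64.25)
  x^k = (0.0, 0.0), subgradient = b - a^T x = 14.0
  y^{k+1} = -12.25 + 0.25*14.0 = -8.75
Step 4: y^k = -8.75, reduced costs: (57.5, 46.75)
  x^k = (0.0, 0.0), subgradient = b - a^T x = 14.0
  y^{k+1} = -8.75 + 0.25*14.0 = -5.25
Dual objective at y_4 = -5.25: reduced costs (36.5, 29.25), box minimizer x = (0.0, 0.0)
g(y_4) = b*y + (c1 - a1*y)*x1 + (c2 - a2*y)*x2 = 14*(-5.25) + 36.5*0.0 + 29.25*0.0 = -73.5 + 0.0 + 0.0 = -73.5


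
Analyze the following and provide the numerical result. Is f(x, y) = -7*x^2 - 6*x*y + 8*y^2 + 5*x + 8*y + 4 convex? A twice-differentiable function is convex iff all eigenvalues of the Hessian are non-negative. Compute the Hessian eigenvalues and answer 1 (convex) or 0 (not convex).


The Hessian of f(x,y) = -7*x^2 - 6*x*y + 8*y^2 + 5*x + 8*y + 4 is:
H = [[-14, -6], [-6, 16]]
Trace = -14 + 16 = 2
Determinant = -14*16 - (-6)^2 = -260
Discriminant = (2)^2 - 4*-260 = 1044.0
Eigenvalues: lambda_1 = -15.1555, lambda_2 = 17.1555
The function is not convex.

0


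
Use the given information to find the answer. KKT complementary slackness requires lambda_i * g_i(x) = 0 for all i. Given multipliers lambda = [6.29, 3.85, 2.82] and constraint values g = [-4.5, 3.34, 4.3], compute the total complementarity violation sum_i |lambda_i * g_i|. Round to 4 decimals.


KKT complementary slackness check:
lambda_1 * g_1 = 6.29 * -4.5 = -28.305
lambda_2 * g_2 = 3.85 * 3.34 = 12.859
lambda_3 * g_3 = 2.82 * 4.3 = 12.126
Total violation = 28.305 + 12.859 + 12.126 = 53.29


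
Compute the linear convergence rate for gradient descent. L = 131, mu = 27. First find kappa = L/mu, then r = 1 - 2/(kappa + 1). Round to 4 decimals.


Step 1: Compute the condition number.
kappa = L/mu = 131/27 = 4.8519
Step 2: Compute the convergence rate.
r = 1 - 2/(kappa + 1) = 1 - 2*mu/(L + mu) = (L - mu)/(L + mu) = 104/158 = 0.6582


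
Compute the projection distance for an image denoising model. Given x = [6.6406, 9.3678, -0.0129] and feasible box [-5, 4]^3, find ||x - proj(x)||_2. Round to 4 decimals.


Project each component onto [-5, 4].
clip(6.6406) = 4.0, clip(9.3678) = 4.0, clip(-0.0129) = -0.0129
Projection = [4.0, 4.0, -0.0129]
Squared diffs: [6.9728, 28.8133, 0.0]
Distance = sqrt(35.7861) = 5.9821


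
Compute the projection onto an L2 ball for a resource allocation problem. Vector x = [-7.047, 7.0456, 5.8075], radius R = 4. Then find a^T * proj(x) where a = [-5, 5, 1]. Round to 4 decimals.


Step 1: Compute ||x|| (intermediates to 6 decimals).
||x|| = sqrt((-7.047)^2 + 7.0456^2 + 5.8075^2) = 11.533765
Step 2: Project.
Since ||x|| > R, scale = R/||x|| = 4/11.533765 = 0.346808, proj(x) = scale * x
proj(x) = [-2.443956, 2.44347, 2.014087]
Step 3: Dot product.
a^T * proj(x) = -5*(-2.443956) + 5*2.44347 + 1*2.014087 = 26.4512


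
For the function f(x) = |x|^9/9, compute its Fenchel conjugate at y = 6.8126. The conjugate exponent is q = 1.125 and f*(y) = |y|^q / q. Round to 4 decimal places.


The conjugate exponent q satisfies 1/p + 1/q = 1.
p = 9, so q = 9/(9 - 1) = 1.125
|y|^q = 6.8126^1.125 = 8.6592
f*(6.8126) = 8.6592 / 1.125 = 7.6971


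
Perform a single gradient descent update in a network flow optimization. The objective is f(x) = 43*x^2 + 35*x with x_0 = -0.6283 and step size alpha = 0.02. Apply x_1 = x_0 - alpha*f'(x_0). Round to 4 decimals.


We compute the gradient at x_0 and apply the update.
f'(x) = 86*x + 35
f'(-0.6283) = 86*-0.6283 + 35 = -19.0338
x_1 = -0.6283 - 0.02*-19.0338 = -0.2476


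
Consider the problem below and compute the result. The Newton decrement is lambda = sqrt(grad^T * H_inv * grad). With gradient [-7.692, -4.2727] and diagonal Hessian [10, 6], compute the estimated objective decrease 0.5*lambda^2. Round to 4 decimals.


Step 1: H is diagonal, so H^(-1) * g = [-0.7692, -0.7121].
Step 2: g^T H^(-1) g = sum_i g_i^2 / H_ii
  = (-7.692)^2/10 + (-4.2727)^2/6
  = 5.9167 + 3.0427 = 8.9593
Step 3: Objective decrease = 0.5 * g^T H^(-1) g = 4.4797


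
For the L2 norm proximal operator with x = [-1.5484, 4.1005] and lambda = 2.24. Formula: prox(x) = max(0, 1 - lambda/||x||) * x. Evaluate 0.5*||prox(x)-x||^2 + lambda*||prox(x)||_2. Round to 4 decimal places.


Step 1: Compute ||x||.
||x|| = 4.3831
Step 2: Compute scaling factor.
scale = max(0, 1 - 2.24/4.3831) = 0.4889
Step 3: prox(x) = [-0.7571, 2.0049]
||prox(x)|| = 2.1431
Step 4: Proximal objective.
0.5*||prox-x||^2 = 2.5088
lambda*||prox|| = 4.8005
Total = 7.3094


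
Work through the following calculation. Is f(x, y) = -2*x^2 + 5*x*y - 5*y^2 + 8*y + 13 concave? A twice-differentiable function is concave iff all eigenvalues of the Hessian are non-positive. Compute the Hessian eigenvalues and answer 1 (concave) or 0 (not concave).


The Hessian of f(x,y) = -2*x^2 + 5*x*y - 5*y^2 + 8*y + 13 is:
H = [[-4, 5], [5, -10]]
Trace = -4 - 10 = -14
Determinant = -4*-10 - (5)^2 = 15
Discriminant = (-14)^2 - 4*15 = 136.0
Eigenvalues: lambda_1 = -12.831, lambda_2 = -1.169
The function is concave.

1


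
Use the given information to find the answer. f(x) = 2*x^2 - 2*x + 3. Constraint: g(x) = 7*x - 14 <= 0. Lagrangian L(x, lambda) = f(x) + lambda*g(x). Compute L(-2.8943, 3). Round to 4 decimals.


Step 1: Evaluate f(x).
f(-2.8943) = 2*(-2.8943)^2 - 2*(-2.8943) + 3 = 25.5425
Step 2: Evaluate g(x).
g(-2.8943) = 7*-2.8943 - 14 = -34.2601
Step 3: Compute Lagrangian.
L = 25.5425 + 3*-34.2601 = -77.2378


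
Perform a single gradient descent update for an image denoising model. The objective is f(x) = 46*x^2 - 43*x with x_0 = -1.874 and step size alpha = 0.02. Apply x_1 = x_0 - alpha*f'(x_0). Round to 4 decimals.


We compute the gradient at x_0 and apply the update.
f'(x) = 92*x - 43
f'(-1.874) = 92*-1.874 - 43 = -215.408
x_1 = -1.874 - 0.02*-215.408 = 2.4342


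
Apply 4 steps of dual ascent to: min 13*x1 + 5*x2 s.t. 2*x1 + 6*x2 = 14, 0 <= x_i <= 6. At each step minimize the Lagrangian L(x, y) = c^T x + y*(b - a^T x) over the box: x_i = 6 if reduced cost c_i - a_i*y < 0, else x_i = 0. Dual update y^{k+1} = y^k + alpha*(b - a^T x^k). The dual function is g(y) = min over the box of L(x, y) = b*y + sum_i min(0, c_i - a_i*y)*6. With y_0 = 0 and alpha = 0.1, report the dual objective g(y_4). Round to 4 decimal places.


Dual ascent for LP: min 13*x1 + 5*x2, 2*x1 + 6*x2 = 14, 0 <= x_i <= 6
Step 1: y^k = 0.0, reduced costs: (13.0, 5.0)
  x^k = (0.0, 0.0), subgradient = b - a^T x = 14.0
  y^{k+1} = 0.0 + 0.1*14.0 = 1.4
Step 2: y^k = 1.4, reduced costs: (10.2, -3.4)
  x^k = (0.0, 6.0), subgradient = b - a^T x = -22.0
  y^{k+1} = 1.4 + 0.1*-22.0 = -0.8
Step 3: y^k = -0.8, reduced costs: (14.6, 9.8)
  x^k = (0.0, 0.0), subgradient = b - a^T x = 14.0
  y^{k+1} = -0.8 + 0.1*14.0 = 0.6
Step 4: y^k = 0.6, reduced costs: (11.8, 1.4)
  x^k = (0.0, 0.0), subgradient = b - a^T x = 14.0
  y^{k+1} = 0.6 + 0.1*14.0 = 2.0
Dual objective at y_4 = 2.0: reduced costs (9.0, -7.0), box minimizer x = (0.0, 6.0)
g(y_4) = b*y + (c1 - a1*y)*x1 + (c2 - a2*y)*x2 = 14*2.0 + 9.0*0.0 + (-7.0)*6.0 = 28.0 + 0.0 - 42.0 = -14.0


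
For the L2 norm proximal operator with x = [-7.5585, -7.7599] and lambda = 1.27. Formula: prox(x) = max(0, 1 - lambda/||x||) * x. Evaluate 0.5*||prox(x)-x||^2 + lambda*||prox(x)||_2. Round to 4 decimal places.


Step 1: Compute ||x||.
||x|| = 10.8327
Step 2: Compute scaling factor.
scale = max(0, 1 - 1.27/10.8327) = 0.8828
Step 3: prox(x) = [-6.6724, -6.8501]
||prox(x)|| = 9.5627
Step 4: Proximal objective.
0.5*||prox-x||^2 = 0.8065
lambda*||prox|| = 12.1446
Total = 12.9511


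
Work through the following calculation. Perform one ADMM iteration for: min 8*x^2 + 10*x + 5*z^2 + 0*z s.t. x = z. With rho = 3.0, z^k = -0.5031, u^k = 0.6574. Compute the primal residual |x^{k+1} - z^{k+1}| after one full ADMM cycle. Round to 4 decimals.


ADMM iteration with rho = 3.0, z^k = -0.5031, u^k = 0.6574
Step 1: x-update.
Minimize 8*x^2 + 10*x + (3.0/2)*(x + 0.5031 + 0.6574)^2
FOC: (2*8 + 3.0)*x = -10 + 3.0*(-0.5031 - 0.6574)
x^{k+1} = -0.7096
Step 2: z-update.
Minimize 5*z^2 + 0*z + (3.0/2)*(-0.7096 - z + 0.6574)^2
FOC: (2*5 + 3.0)*z = 0 + 3.0*(-0.7096 + 0.6574)
z^{k+1} = -0.012
Step 3: u-update.
u^{k+1} = 0.6574 - 0.7096 + 0.012 = -0.0401
Step 4: Primal residual = |-0.7096 + 0.012| = 0.6975


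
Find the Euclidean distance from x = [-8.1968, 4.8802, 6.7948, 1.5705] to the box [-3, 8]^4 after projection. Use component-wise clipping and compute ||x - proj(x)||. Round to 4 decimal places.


Project each component onto [-3, 8].
clip(-8.1968) = -3.0, clip(4.8802) = 4.8802, clip(6.7948) = 6.7948, clip(1.5705) = 1.5705
Projection = [-3.0, 4.8802, 6.7948, 1.5705]
Squared diffs: [27.0067, 0.0, 0.0, 0.0]
Distance = sqrt(27.0067) = 5.1968


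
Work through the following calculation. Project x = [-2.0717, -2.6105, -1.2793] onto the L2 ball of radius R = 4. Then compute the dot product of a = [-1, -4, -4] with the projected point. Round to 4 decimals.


Step 1: Compute ||x|| (intermediates to 6 decimals).
||x|| = sqrt((-2.0717)^2 + (-2.6105)^2 + (-1.2793)^2) = 3.56977
Step 2: Project.
Since ||x|| <= R, proj = x (no scaling needed).
proj(x) = [-2.0717, -2.6105, -1.2793]
Step 3: Dot product.
a^T * proj(x) = -1*(-2.0717) - 4*(-2.6105) - 4*(-1.2793) = 17.6309


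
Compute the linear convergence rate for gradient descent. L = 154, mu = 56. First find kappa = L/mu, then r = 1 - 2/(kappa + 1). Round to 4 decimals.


Step 1: Compute the condition number.
kappa = L/mu = 154/56 = 2.75
Step 2: Compute the convergence rate.
r = 1 - 2/(kappa + 1) = 1 - 2*mu/(L + mu) = (L - mu)/(L + mu) = 98/210 = 0.4667


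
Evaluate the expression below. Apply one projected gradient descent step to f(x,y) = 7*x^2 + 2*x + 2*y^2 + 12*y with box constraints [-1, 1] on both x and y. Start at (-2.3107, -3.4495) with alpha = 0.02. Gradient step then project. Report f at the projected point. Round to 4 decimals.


Step 1: Compute gradient at (-2.3107, -3.4495).
grad_x = 2*7*-2.3107 + 2 = -30.3498
grad_y = 2*2*-3.4495 + 12 = -1.798
Step 2: Gradient step.
x_raw = -2.3107 - 0.02*-30.3498 = -1.7037
y_raw = -3.4495 - 0.02*-1.798 = -3.4135
Step 3: Project onto [-1, 1].
x_proj = clip(-1.7037) = -1.0
y_proj = clip(-3.4135) = -1.0
Step 4: Evaluate f.
f(-1.0, -1.0) = -5.0


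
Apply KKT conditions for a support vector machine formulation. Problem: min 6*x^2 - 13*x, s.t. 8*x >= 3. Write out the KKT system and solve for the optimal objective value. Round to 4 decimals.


Step 1: Try lambda = 0 (constraint inactive).
Stationarity: 2*6*x - 13 = 0
x* = 13/(2*6) = 13/12 = 1.0833 (rounded; the exact value 13/12 is used below)
Check constraint: 8*1.0833 = 8.6664 >= 3 -- satisfied.
Step 2: Compute optimal value.
f(x*) = 6*(13/12)^2 - 13*(13/12) = -7.0417


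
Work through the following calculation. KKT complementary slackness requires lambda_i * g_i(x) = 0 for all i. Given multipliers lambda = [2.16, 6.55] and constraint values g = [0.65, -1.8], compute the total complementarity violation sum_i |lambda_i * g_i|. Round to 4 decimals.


KKT complementary slackness check:
lambda_1 * g_1 = 2.16 * 0.65 = 1.404
lambda_2 * g_2 = 6.55 * -1.8 = -11.79
Total violation = 1.404 + 11.79 = 13.194


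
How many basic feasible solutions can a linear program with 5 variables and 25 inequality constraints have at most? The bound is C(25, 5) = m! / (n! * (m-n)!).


Each vertex corresponds to some choice of n active constraints out of m, so the number of vertices is at most C(m, n) = m! / (n!(m-n)!).
m = 25, n = 5
Numerator: 25 * 24 * 23 * 22 * 21
Denominator: 5! = 120
C(25, 5) = 53130


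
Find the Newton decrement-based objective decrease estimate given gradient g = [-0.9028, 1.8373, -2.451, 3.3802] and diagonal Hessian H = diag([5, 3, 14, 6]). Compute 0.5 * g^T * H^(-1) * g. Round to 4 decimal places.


Step 1: H is diagonal, so H^(-1) * g = [-0.1806, 0.6124, -0.1751, 0.5634].
Step 2: g^T H^(-1) g = sum_i g_i^2 / H_ii
  = (-0.9028)^2/5 + (1.8373)^2/3 + (-2.451)^2/14 + (3.3802)^2/6
  = 0.163 + 1.1252 + 0.4291 + 1.9043 = 3.6216
Step 3: Objective decrease = 0.5 * g^T H^(-1) g = 1.8108


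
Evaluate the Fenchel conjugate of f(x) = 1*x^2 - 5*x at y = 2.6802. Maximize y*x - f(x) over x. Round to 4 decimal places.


f*(y) = sup_x {y*x - a*x^2 - b*x} = sup_x {(y-b)*x - a*x^2}
FOC: (y - b) - 2a*x = 0 => x* = (y - b)/(2a)
x* = (2.6802 + 5)/(2*1) = 3.8401
f*(2.6802) = (y-b)^2/(4a) = (2.6802 + 5)^2/(4*1)
= 58.9855/4 = 14.7464


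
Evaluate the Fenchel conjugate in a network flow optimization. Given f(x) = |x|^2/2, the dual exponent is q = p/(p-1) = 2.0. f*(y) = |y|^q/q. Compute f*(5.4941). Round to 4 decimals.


The conjugate exponent q satisfies 1/p + 1/q = 1.
p = 2, so q = 2/(2 - 1) = 2.0
|y|^q = 5.4941^2.0 = 30.1851
f*(5.4941) = 30.1851 / 2.0 = 15.0926


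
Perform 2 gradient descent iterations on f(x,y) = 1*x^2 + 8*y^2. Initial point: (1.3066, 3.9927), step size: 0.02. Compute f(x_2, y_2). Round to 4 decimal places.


Gradient descent on f(x,y) = 1*x^2 + 8*y^2.
Starting point: (1.3066, 3.9927), alpha = 0.02
Step 1: grad_x = 2*1*1.3066 = 2.6132, grad_y = 2*8*3.9927 = 63.8832
  x_1 = 1.3066 - 0.02*2.6132 = 1.2543
  y_1 = 3.9927 - 0.02*63.8832 = 2.715
Step 2: grad_x = 2*1*1.2543 = 2.5087, grad_y = 2*8*2.715 = 43.4406
  x_2 = 1.2543 - 0.02*2.5087 = 1.2042
  y_2 = 2.715 - 0.02*43.4406 = 1.8462
f(1.2042, 1.8462) = 1*1.2042^2 + 8*1.8462^2 = 28.7184


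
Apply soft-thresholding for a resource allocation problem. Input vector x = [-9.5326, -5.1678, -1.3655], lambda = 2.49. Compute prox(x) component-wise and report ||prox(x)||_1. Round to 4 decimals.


Soft-thresholding with lambda = 2.49:
prox(-9.5326) = sign(-9.5326)*max(|-9.5326| - 2.49, 0) = -7.0426
prox(-5.1678) = sign(-5.1678)*max(|-5.1678| - 2.49, 0) = -2.6778
prox(-1.3655) = sign(-1.3655)*max(|-1.3655| - 2.49, 0) = 0.0
prox(x) = [-7.0426, -2.6778, 0.0]
||prox(x)||_1 = 7.0426 + 2.6778 + 0.0 = 9.7204


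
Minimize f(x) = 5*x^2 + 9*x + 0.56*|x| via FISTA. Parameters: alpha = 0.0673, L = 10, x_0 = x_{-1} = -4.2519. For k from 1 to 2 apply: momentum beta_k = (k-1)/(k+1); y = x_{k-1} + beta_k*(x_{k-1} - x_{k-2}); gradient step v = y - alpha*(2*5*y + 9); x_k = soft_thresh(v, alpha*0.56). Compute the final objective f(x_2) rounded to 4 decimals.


FISTA on f(x) = 5*x^2 + 9*x + 0.56*|x|
L = 10, alpha = 0.0673
Iteration 1: beta = 0.0, y = -4.2519 + 0.0*(-4.2519 + 4.2519) = -4.2519
  grad(y) = -33.519, v = y - alpha*grad = -1.9961
  prox(v) = soft_thresh(-1.9961, 0.0377) = -1.9584
Iteration 2: beta = 0.3333, y = -1.9584 + 0.3333*(-1.9584 + 4.2519) = -1.1939
  grad(y) = -2.9388, v = y - alpha*grad = -0.9961
  prox(v) = soft_thresh(-0.9961, 0.0377) = -0.9584
f(x_2) = 5*(-0.9584)^2 + 9*(-0.9584) + 0.56*|-0.9584| = -3.4962


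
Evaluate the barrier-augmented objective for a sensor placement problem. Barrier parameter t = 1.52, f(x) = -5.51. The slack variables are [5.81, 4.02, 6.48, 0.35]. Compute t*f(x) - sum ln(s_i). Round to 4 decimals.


Step 1: Compute log-barrier.
ln values: [1.7596, 1.3913, 1.8687, -1.0498]
phi = -(1.7596 + 1.3913 + 1.8687 - 1.0498) = -3.9698
Step 2: Compute augmented objective.
t*f(x) = 1.52*-5.51 = -8.3752
Total = -8.3752 - 3.9698 = -12.345


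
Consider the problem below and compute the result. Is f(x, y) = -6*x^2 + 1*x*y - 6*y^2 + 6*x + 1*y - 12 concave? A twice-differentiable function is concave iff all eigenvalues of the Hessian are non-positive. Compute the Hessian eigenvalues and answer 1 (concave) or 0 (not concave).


The Hessian of f(x,y) = -6*x^2 + 1*x*y - 6*y^2 + 6*x + 1*y - 12 is:
H = [[-12, 1], [1, -12]]
Trace = -12 - 12 = -24
Determinant = -12*-12 - (1)^2 = 143
Discriminant = (-24)^2 - 4*143 = 4.0
Eigenvalues: lambda_1 = -13.0, lambda_2 = -11.0
The function is concave.

1


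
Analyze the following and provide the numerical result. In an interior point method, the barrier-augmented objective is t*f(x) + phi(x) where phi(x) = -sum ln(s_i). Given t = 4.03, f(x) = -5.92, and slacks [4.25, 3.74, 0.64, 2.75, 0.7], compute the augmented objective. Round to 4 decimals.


Step 1: Compute log-barrier.
ln values: [1.4469, 1.3191, -0.4463, 1.0116, -0.3567]
phi = -(1.4469 + 1.3191 - 0.4463 + 1.0116 - 0.3567) = -2.9746
Step 2: Compute augmented objective.
t*f(x) = 4.03*-5.92 = -23.8576
Total = -23.8576 - 2.9746 = -26.8322


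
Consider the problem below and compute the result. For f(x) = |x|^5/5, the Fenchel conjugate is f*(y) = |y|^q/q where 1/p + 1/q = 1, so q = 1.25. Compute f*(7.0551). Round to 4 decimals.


The conjugate exponent q satisfies 1/p + 1/q = 1.
p = 5, so q = 5/(5 - 1) = 1.25
|y|^q = 7.0551^1.25 = 11.4982
f*(7.0551) = 11.4982 / 1.25 = 9.1985


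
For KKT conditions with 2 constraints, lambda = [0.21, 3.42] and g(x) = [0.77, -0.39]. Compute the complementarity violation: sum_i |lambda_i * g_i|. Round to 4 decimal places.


KKT complementary slackness check:
lambda_1 * g_1 = 0.21 * 0.77 = 0.1617
lambda_2 * g_2 = 3.42 * -0.39 = -1.3338
Total violation = 0.1617 + 1.3338 = 1.4955


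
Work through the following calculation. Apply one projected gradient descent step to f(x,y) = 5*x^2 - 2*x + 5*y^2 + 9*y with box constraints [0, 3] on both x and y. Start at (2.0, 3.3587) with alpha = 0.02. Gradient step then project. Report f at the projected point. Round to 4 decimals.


Step 1: Compute gradient at (2.0, 3.3587).
grad_x = 2*5*2.0 - 2 = 18.0
grad_y = 2*5*3.3587 + 9 = 42.587
Step 2: Gradient step.
x_raw = 2.0 - 0.02*18.0 = 1.64
y_raw = 3.3587 - 0.02*42.587 = 2.507
Step 3: Project onto [0, 3].
x_proj = clip(1.64) = 1.64
y_proj = clip(2.507) = 2.507
Step 4: Evaluate f.
f(1.64, 2.507) = 64.1549


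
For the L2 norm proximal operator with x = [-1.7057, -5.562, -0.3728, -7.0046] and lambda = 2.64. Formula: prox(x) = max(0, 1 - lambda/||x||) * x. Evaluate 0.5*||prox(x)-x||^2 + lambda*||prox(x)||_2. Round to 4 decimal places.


Step 1: Compute ||x||.
||x|| = 9.1131
Step 2: Compute scaling factor.
scale = max(0, 1 - 2.64/9.1131) = 0.7103
Step 3: prox(x) = [-1.2116, -3.9507, -0.2648, -4.9754]
||prox(x)|| = 6.4731
Step 4: Proximal objective.
0.5*||prox-x||^2 = 3.4848
lambda*||prox|| = 17.089
Total = 20.5738


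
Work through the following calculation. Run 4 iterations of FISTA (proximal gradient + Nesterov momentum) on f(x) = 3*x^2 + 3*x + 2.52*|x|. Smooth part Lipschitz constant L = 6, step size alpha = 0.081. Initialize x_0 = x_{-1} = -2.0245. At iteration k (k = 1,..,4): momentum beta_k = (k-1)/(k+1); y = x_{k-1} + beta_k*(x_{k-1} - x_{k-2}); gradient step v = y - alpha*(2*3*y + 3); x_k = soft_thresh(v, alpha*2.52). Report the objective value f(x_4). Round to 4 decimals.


FISTA on f(x) = 3*x^2 + 3*x + 2.52*|x|
L = 6, alpha = 0.081
Iteration 1: beta = 0.0, y = -2.0245 + 0.0*(-2.0245 + 2.0245) = -2.0245
  grad(y) = -9.147, v = y - alpha*grad = -1.2836
  prox(v) = soft_thresh(-1.2836, 0.2041) = -1.0795
Iteration 2: beta = 0.3333, y = -1.0795 + 0.3333*(-1.0795 + 2.0245) = -0.7645
  grad(y) = -1.5868, v = y - alpha*grad = -0.6359
  prox(v) = soft_thresh(-0.6359, 0.2041) = -0.4318
Iteration 3: beta = 0.5, y = -0.4318 + 0.5*(-0.4318 + 1.0795) = -0.108
  grad(y) = 2.3521, v = y - alpha*grad = -0.2985
  prox(v) = soft_thresh(-0.2985, 0.2041) = -0.0944
Iteration 4: beta = 0.6, y = -0.0944 + 0.6*(-0.0944 + 0.4318) = 0.1081
  grad(y) = 3.6484, v = y - alpha*grad = -0.1875
  prox(v) = soft_thresh(-0.1875, 0.2041) = 0.0
f(x_4) = 3*0.0^2 + 3*0.0 + 2.52*|0.0| = 0.0


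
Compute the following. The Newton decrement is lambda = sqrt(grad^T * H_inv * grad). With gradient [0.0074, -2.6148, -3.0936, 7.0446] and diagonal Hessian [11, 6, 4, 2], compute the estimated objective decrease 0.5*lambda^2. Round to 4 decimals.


Step 1: H is diagonal, so H^(-1) * g = [0.0007, -0.4358, -0.7734, 3.5223].
Step 2: g^T H^(-1) g = sum_i g_i^2 / H_ii
  = (0.0074)^2/11 + (-2.6148)^2/6 + (-3.0936)^2/4 + (7.0446)^2/2
  = 0.0 + 1.1395 + 2.3926 + 24.8132 = 28.3453
Step 3: Objective decrease = 0.5 * g^T H^(-1) g = 14.1727


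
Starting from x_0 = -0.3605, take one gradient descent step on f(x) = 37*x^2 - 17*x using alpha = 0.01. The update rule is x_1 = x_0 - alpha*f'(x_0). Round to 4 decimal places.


We compute the gradient at x_0 and apply the update.
f'(x) = 74*x - 17
f'(-0.3605) = 74*-0.3605 - 17 = -43.677
x_1 = -0.3605 - 0.01*-43.677 = 0.0763


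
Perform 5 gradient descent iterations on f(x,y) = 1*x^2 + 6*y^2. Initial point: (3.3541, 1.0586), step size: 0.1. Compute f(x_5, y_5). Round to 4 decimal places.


Gradient descent on f(x,y) = 1*x^2 + 6*y^2.
Starting point: (3.3541, 1.0586), alpha = 0.1
Step 1: grad_x = 2*1*3.3541 = 6.7082, grad_y = 2*6*1.0586 = 12.7032
  x_1 = 3.3541 - 0.1*6.7082 = 2.6833
  y_1 = 1.0586 - 0.1*12.7032 = -0.2117
Step 2: grad_x = 2*1*2.6833 = 5.3666, grad_y = 2*6*-0.2117 = -2.5406
  x_2 = 2.6833 - 0.1*5.3666 = 2.1466
  y_2 = -0.2117 - 0.1*-2.5406 = 0.0423
Step 3: grad_x = 2*1*2.1466 = 4.2932, grad_y = 2*6*0.0423 = 0.5081
  x_3 = 2.1466 - 0.1*4.2932 = 1.7173
  y_3 = 0.0423 - 0.1*0.5081 = -0.0085
Step 4: grad_x = 2*1*1.7173 = 3.4346, grad_y = 2*6*-0.0085 = -0.1016
  x_4 = 1.7173 - 0.1*3.4346 = 1.3738
  y_4 = -0.0085 - 0.1*-0.1016 = 0.0017
Step 5: grad_x = 2*1*1.3738 = 2.7477, grad_y = 2*6*0.0017 = 0.0203
  x_5 = 1.3738 - 0.1*2.7477 = 1.0991
  y_5 = 0.0017 - 0.1*0.0203 = -0.0003
f(1.0991, -0.0003) = 1*1.0991^2 + 6*(-0.0003)^2 = 1.208


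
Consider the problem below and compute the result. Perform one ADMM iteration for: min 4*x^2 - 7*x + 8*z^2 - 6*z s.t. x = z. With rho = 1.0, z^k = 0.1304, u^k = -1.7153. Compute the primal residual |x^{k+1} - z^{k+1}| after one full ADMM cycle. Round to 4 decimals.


ADMM iteration with rho = 1.0, z^k = 0.1304, u^k = -1.7153
Step 1: x-update.
Minimize 4*x^2 - 7*x + (1.0/2)*(x - 0.1304 - 1.7153)^2
FOC: (2*4 + 1.0)*x = 7 + 1.0*(0.1304 + 1.7153)
x^{k+1} = 0.9829
Step 2: z-update.
Minimize 8*z^2 - 6*z + (1.0/2)*(0.9829 - z - 1.7153)^2
FOC: (2*8 + 1.0)*z = 6 + 1.0*(0.9829 - 1.7153)
z^{k+1} = 0.3099
Step 3: u-update.
u^{k+1} = -1.7153 + 0.9829 - 0.3099 = -1.0423
Step 4: Primal residual = |0.9829 - 0.3099| = 0.673


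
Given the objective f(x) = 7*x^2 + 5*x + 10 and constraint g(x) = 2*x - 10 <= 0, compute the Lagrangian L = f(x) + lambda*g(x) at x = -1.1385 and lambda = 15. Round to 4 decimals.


Step 1: Evaluate f(x).
f(-1.1385) = 7*(-1.1385)^2 + 5*(-1.1385) + 10 = 13.3808
Step 2: Evaluate g(x).
g(-1.1385) = 2*-1.1385 - 10 = -12.277
Step 3: Compute Lagrangian.
L = 13.3808 + 15*-12.277 = -170.7742


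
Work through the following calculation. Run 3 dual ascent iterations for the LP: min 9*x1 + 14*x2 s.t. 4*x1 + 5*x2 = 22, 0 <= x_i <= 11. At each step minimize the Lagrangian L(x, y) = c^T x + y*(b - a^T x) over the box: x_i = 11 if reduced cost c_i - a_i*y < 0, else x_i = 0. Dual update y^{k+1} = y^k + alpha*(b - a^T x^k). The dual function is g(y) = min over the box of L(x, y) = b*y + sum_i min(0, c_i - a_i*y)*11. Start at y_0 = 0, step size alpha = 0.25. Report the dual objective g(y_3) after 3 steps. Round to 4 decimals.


Dual ascent for LP: min 9*x1 + 14*x2, 4*x1 + 5*x2 = 22, 0 <= x_i <= 11
Step 1: y^k = 0.0, reduced costs: (9.0, 14.0)
  x^k = (0.0, 0.0), subgradient = b - a^T x = 22.0
  y^{k+1} = 0.0 + 0.25*22.0 = 5.5
Step 2: y^k = 5.5, reduced costs: (-13.0, -13.5)
  x^k = (11.0, 11.0), subgradient = b - a^T x = -77.0
  y^{k+1} = 5.5 + 0.25*-77.0 = -13.75
Step 3: y^k = -13.75, reduced costs: (64.0, 82.75)
  x^k = (0.0, 0.0), subgradient = b - a^T x = 22.0
  y^{k+1} = -13.75 + 0.25*22.0 = -8.25
Dual objective at y_3 = -8.25: reduced costs (42.0, 55.25), box minimizer x = (0.0, 0.0)
g(y_3) = b*y + (c1 - a1*y)*x1 + (c2 - a2*y)*x2 = 22*(-8.25) + 42.0*0.0 + 55.25*0.0 = -181.5 + 0.0 + 0.0 = -181.5


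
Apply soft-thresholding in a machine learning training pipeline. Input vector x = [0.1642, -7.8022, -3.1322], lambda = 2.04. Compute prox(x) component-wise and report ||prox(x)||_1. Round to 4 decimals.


Soft-thresholding with lambda = 2.04:
prox(0.1642) = sign(0.1642)*max(|0.1642| - 2.04, 0) = 0.0
prox(-7.8022) = sign(-7.8022)*max(|-7.8022| - 2.04, 0) = -5.7622
prox(-3.1322) = sign(-3.1322)*max(|-3.1322| - 2.04, 0) = -1.0922
prox(x) = [0.0, -5.7622, -1.0922]
||prox(x)||_1 = 0.0 + 5.7622 + 1.0922 = 6.8544


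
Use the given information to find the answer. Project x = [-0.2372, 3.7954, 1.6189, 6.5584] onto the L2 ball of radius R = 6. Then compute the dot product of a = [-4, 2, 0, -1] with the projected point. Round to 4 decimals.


Step 1: Compute ||x|| (intermediates to 6 decimals).
||x|| = sqrt((-0.2372)^2 + 3.7954^2 + 1.6189^2 + 6.5584^2) = 7.752082
Step 2: Project.
Since ||x|| > R, scale = R/||x|| = 6/7.752082 = 0.773986, proj(x) = scale * x
proj(x) = [-0.183589, 2.937586, 1.253006, 5.07611]
Step 3: Dot product.
a^T * proj(x) = -4*(-0.183589) + 2*2.937586 + 0*1.253006 - 1*5.07611 = 1.5334


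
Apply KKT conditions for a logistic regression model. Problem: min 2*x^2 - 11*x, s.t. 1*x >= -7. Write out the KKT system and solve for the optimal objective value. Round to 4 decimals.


Step 1: Try lambda = 0 (constraint inactive).
Stationarity: 2*2*x - 11 = 0
x* = 11/(2*2) = 2.75
Check constraint: 1*2.75 = 2.75 >= -7 -- satisfied.
Step 2: Compute optimal value.
f(x*) = 2*2.75^2 - 11*2.75 = -15.125


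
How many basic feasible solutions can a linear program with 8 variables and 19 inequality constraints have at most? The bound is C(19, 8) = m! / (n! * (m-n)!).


Each vertex corresponds to some choice of n active constraints out of m, so the number of vertices is at most C(m, n) = m! / (n!(m-n)!).
m = 19, n = 8
Numerator: 19 * 18 * 17 * 16 * 15 * 14 * 13 * 12
Denominator: 8! = 40320
C(19, 8) = 75582


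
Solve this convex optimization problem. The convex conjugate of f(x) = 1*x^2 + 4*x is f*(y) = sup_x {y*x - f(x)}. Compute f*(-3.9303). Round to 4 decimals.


f*(y) = sup_x {y*x - a*x^2 - b*x} = sup_x {(y-b)*x - a*x^2}
FOC: (y - b) - 2a*x = 0 => x* = (y - b)/(2a)
x* = (-3.9303 - 4)/(2*1) = -3.9652
f*(-3.9303) = (y-b)^2/(4a) = (-3.9303 - 4)^2/(4*1)
= 62.8897/4 = 15.7224


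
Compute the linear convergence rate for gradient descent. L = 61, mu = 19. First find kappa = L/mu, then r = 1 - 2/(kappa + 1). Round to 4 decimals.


Step 1: Compute the condition number.
kappa = L/mu = 61/19 = 3.2105
Step 2: Compute the convergence rate.
r = 1 - 2/(kappa + 1) = 1 - 2*mu/(L + mu) = (L - mu)/(L + mu) = 42/80 = 0.525


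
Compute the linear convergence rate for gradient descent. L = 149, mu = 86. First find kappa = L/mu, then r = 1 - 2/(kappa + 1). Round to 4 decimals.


Step 1: Compute the condition number.
kappa = L/mu = 149/86 = 1.7326
Step 2: Compute the convergence rate.
r = 1 - 2/(kappa + 1) = 1 - 2*mu/(L + mu) = (L - mu)/(L + mu) = 63/235 = 0.2681


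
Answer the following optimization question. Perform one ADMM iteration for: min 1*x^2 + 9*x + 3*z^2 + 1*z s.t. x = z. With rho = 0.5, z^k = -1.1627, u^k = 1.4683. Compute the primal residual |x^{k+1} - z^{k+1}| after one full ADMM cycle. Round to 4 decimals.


ADMM iteration with rho = 0.5, z^k = -1.1627, u^k = 1.4683
Step 1: x-update.
Minimize 1*x^2 + 9*x + (0.5/2)*(x + 1.1627 + 1.4683)^2
FOC: (2*1 + 0.5)*x = -9 + 0.5*(-1.1627 - 1.4683)
x^{k+1} = -4.1262
Step 2: z-update.
Minimize 3*z^2 + 1*z + (0.5/2)*(-4.1262 - z + 1.4683)^2
FOC: (2*3 + 0.5)*z = -1 + 0.5*(-4.1262 + 1.4683)
z^{k+1} = -0.3583
Step 3: u-update.
u^{k+1} = 1.4683 - 4.1262 + 0.3583 = -2.2996
Step 4: Primal residual = |-4.1262 + 0.3583| = 3.7679


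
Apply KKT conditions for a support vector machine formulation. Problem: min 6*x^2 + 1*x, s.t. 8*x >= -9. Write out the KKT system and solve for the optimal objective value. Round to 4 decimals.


Step 1: Try lambda = 0 (constraint inactive).
Stationarity: 2*6*x + 1 = 0
x* = -1/(2*6) = -1/12 = -0.0833 (rounded; the exact value -1/12 is used below)
Check constraint: 8*-0.0833 = -0.6664 >= -9 -- satisfied.
Step 2: Compute optimal value.
f(x*) = 6*(-1/12)^2 + 1*(-1/12) = -0.0417


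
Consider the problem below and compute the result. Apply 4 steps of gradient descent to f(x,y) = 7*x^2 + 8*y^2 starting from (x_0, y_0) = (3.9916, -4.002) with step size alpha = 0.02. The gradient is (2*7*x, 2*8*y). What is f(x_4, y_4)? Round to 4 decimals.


Gradient descent on f(x,y) = 7*x^2 + 8*y^2.
Starting point: (3.9916, -4.002), alpha = 0.02
Step 1: grad_x = 2*7*3.9916 = 55.8824, grad_y = 2*8*-4.002 = -64.032
  x_1 = 3.9916 - 0.02*55.8824 = 2.874
  y_1 = -4.002 - 0.02*-64.032 = -2.7214
Step 2: grad_x = 2*7*2.874 = 40.2353, grad_y = 2*8*-2.7214 = -43.5418
  x_2 = 2.874 - 0.02*40.2353 = 2.0692
  y_2 = -2.7214 - 0.02*-43.5418 = -1.8505
Step 3: grad_x = 2*7*2.0692 = 28.9694, grad_y = 2*8*-1.8505 = -29.6084
  x_3 = 2.0692 - 0.02*28.9694 = 1.4899
  y_3 = -1.8505 - 0.02*-29.6084 = -1.2584
Step 4: grad_x = 2*7*1.4899 = 20.858, grad_y = 2*8*-1.2584 = -20.1337
  x_4 = 1.4899 - 0.02*20.858 = 1.0727
  y_4 = -1.2584 - 0.02*-20.1337 = -0.8557
f(1.0727, -0.8557) = 7*1.0727^2 + 8*(-0.8557)^2 = 13.9123


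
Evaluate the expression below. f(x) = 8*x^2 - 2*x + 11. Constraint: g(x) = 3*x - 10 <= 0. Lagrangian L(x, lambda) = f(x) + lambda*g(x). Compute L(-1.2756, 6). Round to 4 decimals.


Step 1: Evaluate f(x).
f(-1.2756) = 8*(-1.2756)^2 - 2*(-1.2756) + 11 = 26.5684
Step 2: Evaluate g(x).
g(-1.2756) = 3*-1.2756 - 10 = -13.8268
Step 3: Compute Lagrangian.
L = 26.5684 + 6*-13.8268 = -56.3924


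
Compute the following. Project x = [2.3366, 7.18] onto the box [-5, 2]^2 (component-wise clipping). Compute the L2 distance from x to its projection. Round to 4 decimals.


Project each component onto [-5, 2].
clip(2.3366) = 2.0, clip(7.18) = 2.0
Projection = [2.0, 2.0]
Squared diffs: [0.1133, 26.8324]
Distance = sqrt(26.9457) = 5.1909


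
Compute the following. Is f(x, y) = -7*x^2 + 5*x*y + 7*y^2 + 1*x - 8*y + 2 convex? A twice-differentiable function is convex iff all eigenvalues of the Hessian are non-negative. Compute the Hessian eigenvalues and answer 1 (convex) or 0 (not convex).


The Hessian of f(x,y) = -7*x^2 + 5*x*y + 7*y^2 + 1*x - 8*y + 2 is:
H = [[-14, 5], [5, 14]]
Trace = -14 + 14 = 0
Determinant = -14*14 - (5)^2 = -221
Discriminant = (0)^2 - 4*-221 = 884.0
Eigenvalues: lambda_1 = -14.8661, lambda_2 = 14.8661
The function is not convex.

0


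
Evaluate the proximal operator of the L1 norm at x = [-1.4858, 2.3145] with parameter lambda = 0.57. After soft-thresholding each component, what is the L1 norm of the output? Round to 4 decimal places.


Soft-thresholding with lambda = 0.57:
prox(-1.4858) = sign(-1.4858)*max(|-1.4858| - 0.57, 0) = -0.9158
prox(2.3145) = sign(2.3145)*max(|2.3145| - 0.57, 0) = 1.7445
prox(x) = [-0.9158, 1.7445]
||prox(x)||_1 = 0.9158 + 1.7445 = 2.6603


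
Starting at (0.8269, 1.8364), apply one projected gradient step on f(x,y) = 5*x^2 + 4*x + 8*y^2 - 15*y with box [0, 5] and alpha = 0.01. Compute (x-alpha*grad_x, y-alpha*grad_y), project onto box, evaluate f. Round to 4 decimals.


Step 1: Compute gradient at (0.8269, 1.8364).
grad_x = 2*5*0.8269 + 4 = 12.269
grad_y = 2*8*1.8364 - 15 = 14.3824
Step 2: Gradient step.
x_raw = 0.8269 - 0.01*12.269 = 0.7042
y_raw = 1.8364 - 0.01*14.3824 = 1.6926
Step 3: Project onto [0, 5].
x_proj = clip(0.7042) = 0.7042
y_proj = clip(1.6926) = 1.6926
Step 4: Evaluate f.
f(0.7042, 1.6926) = 2.8263


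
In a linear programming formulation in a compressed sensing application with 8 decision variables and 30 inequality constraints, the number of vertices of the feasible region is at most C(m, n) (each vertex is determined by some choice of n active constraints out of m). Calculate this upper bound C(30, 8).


Each vertex corresponds to some choice of n active constraints out of m, so the number of vertices is at most C(m, n) = m! / (n!(m-n)!).
m = 30, n = 8
Numerator: 30 * 29 * 28 * 27 * 26 * 25 * 24 * 23
Denominator: 8! = 40320
C(30, 8) = 5852925


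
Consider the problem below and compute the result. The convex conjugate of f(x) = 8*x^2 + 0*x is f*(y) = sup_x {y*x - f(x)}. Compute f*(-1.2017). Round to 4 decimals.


f*(y) = sup_x {y*x - a*x^2 - b*x} = sup_x {(y-b)*x - a*x^2}
FOC: (y - b) - 2a*x = 0 => x* = (y - b)/(2a)
x* = (-1.2017 - 0)/(2*8) = -0.0751
f*(-1.2017) = (y-b)^2/(4a) = (-1.2017 - 0)^2/(4*8)
= 1.4441/32 = 0.0451


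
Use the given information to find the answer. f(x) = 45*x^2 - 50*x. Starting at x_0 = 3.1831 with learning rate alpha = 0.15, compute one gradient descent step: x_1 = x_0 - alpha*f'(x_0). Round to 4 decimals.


We compute the gradient at x_0 and apply the update.
f'(x) = 90*x - 50
f'(3.1831) = 90*3.1831 - 50 = 236.479
x_1 = 3.1831 - 0.15*236.479 = -32.2888


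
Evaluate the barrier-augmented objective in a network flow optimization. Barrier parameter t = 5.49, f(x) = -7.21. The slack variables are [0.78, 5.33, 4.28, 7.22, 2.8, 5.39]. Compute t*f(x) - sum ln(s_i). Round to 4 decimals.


Step 1: Compute log-barrier.
ln values: [-0.2485, 1.6734, 1.454, 1.9769, 1.0296, 1.6845]
phi = -(-0.2485 + 1.6734 + 1.454 + 1.9769 + 1.0296 + 1.6845) = -7.5699
Step 2: Compute augmented objective.
t*f(x) = 5.49*-7.21 = -39.5829
Total = -39.5829 - 7.5699 = -47.1528


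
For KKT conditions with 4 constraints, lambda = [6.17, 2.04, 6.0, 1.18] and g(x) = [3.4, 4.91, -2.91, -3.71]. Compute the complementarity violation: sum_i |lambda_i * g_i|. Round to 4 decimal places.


KKT complementary slackness check:
lambda_1 * g_1 = 6.17 * 3.4 = 20.978
lambda_2 * g_2 = 2.04 * 4.91 = 10.0164
lambda_3 * g_3 = 6.0 * -2.91 = -17.46
lambda_4 * g_4 = 1.18 * -3.71 = -4.3778
Total violation = 20.978 + 10.0164 + 17.46 + 4.3778 = 52.8322


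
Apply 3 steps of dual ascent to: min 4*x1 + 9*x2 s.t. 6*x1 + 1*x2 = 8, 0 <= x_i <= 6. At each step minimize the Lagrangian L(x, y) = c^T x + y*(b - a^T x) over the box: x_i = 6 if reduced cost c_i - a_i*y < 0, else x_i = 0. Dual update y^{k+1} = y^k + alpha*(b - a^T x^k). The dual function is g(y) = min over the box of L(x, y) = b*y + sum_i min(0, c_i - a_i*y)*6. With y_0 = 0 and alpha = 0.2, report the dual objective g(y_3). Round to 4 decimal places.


Dual ascent for LP: min 4*x1 + 9*x2, 6*x1 + 1*x2 = 8, 0 <= x_i <= 6
Step 1: y^k = 0.0, reduced costs: (4.0, 9.0)
  x^k = (0.0, 0.0), subgradient = b - a^T x = 8.0
  y^{k+1} = 0.0 + 0.2*8.0 = 1.6
Step 2: y^k = 1.6, reduced costs: (-5.6, 7.4)
  x^k = (6.0, 0.0), subgradient = b - a^T x = -28.0
  y^{k+1} = 1.6 + 0.2*-28.0 = -4.0
Step 3: y^k = -4.0, reduced costs: (28.0, 13.0)
  x^k = (0.0, 0.0), subgradient = b - a^T x = 8.0
  y^{k+1} = -4.0 + 0.2*8.0 = -2.4
Dual objective at y_3 = -2.4: reduced costs (18.4, 11.4), box minimizer x = (0.0, 0.0)
g(y_3) = b*y + (c1 - a1*y)*x1 + (c2 - a2*y)*x2 = 8*(-2.4) + 18.4*0.0 + 11.4*0.0 = -19.2 + 0.0 + 0.0 = -19.2


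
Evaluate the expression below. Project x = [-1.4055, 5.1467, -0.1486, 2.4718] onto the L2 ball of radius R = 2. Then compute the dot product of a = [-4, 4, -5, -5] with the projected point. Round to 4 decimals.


Step 1: Compute ||x|| (intermediates to 6 decimals).
||x|| = sqrt((-1.4055)^2 + 5.1467^2 + (-0.1486)^2 + 2.4718^2) = 5.881822
Step 2: Project.
Since ||x|| > R, scale = R/||x|| = 2/5.881822 = 0.340031, proj(x) = scale * x
proj(x) = [-0.477914, 1.750038, -0.050529, 0.840489]
Step 3: Dot product.
a^T * proj(x) = -4*(-0.477914) + 4*1.750038 - 5*(-0.050529) - 5*0.840489 = 4.962
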